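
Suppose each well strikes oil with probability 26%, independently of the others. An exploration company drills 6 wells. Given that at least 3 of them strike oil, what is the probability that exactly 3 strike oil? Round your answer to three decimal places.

0.768

X ~ Binomial(6, 0.26). Want P(X=3 | X≥3) = P(X=3) / P(X≥3).
P(X=3) = C(6,3)·0.26^3·0.74^3 = 0.14244
P(X≥3) = 1 − 0.16421 − 0.34617 − 0.30406 = 0.18556
Ratio = 0.14244 / 0.18556 = 0.76763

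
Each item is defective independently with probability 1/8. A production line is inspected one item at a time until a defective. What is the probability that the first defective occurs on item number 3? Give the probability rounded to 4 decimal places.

0.0957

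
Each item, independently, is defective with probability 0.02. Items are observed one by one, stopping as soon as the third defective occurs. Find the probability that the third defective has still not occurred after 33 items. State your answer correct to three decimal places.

Needing more than 33 items ⇔ fewer than 3 successes in the first 33. With X ~ Binomial(33, 0.02), P(Y > 33) = P(X ≤ 2).
  k=0: C(33,0)·0.02^0·0.98^33 = 0.51341
  k=1: C(33,1)·0.02^1·0.98^32 = 0.34576
  k=2: C(33,2)·0.02^2·0.98^31 = 0.11290
P(X ≤ 2) = 0.97207

0.972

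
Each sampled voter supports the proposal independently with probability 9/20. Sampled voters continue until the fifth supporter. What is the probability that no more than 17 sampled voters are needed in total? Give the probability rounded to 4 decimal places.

0.9404

Finishing within 17 sampled voters ⇔ at least 5 successes in the first 17. With X ~ Binomial(17, 0.45), P(Y ≤ 17) = 1 − P(X ≤ 4).
  k=0: C(17,0)·0.45^0·0.55^17 = 0.000039
  k=1: C(17,1)·0.45^1·0.55^16 = 0.000536
  k=2: C(17,2)·0.45^2·0.55^15 = 0.003511
  k=3: C(17,3)·0.45^3·0.55^14 = 0.014362
  k=4: C(17,4)·0.45^4·0.55^13 = 0.041128
1 − 0.059576 = 0.940424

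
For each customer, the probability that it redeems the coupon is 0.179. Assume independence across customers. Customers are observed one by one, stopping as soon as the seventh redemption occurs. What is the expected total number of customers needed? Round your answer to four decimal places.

39.1061

Y = total customers until the seventh success; negative binomial with r=7, p=0.179.
E[Y] = r / p = 7 / 0.179 = 39.106145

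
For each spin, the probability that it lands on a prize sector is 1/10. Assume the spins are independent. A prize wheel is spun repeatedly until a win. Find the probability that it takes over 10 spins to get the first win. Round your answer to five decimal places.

0.34868

Y = number of spins to the first success; geometric, p = 0.10.
P(Y > 10) = P(first 10 all fail) = (1−p)^10 = 0.3486784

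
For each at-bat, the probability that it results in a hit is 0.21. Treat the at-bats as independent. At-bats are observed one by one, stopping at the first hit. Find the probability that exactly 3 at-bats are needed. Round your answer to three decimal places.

0.131

Geometric (trials to first success), p = 0.21.
P(Y = 3) = (1−p)^2 · p = 0.6241 · 0.21 = 0.13106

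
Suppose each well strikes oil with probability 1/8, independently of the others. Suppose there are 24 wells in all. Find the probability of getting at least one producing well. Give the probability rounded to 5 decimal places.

0.95943

P(at least one) = 1 − P(none) = 1 − (1 − 0.125)^24
= 1 − 0.0405689 = 0.9594311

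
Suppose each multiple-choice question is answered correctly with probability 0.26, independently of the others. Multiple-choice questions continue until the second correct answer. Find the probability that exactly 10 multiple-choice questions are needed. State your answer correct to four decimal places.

Y = trial on which the second success occurs; negative binomial, r=2, p=0.26.
P(Y=10) = C(9,1) · p^2 · (1−p)^8
= 9 · 0.0676 · 0.089919 = 0.054707

0.0547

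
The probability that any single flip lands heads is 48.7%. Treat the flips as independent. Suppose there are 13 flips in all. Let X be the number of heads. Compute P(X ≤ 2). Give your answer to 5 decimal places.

0.01425

X ~ Binomial(13, 0.487); P(X ≤ 2) = Σ C(13,k) p^k (1−p)^(13−k) over k:
  k=0: C(13,0)·0.487^0·0.513^13 = 0.0001704
  k=1: C(13,1)·0.487^1·0.513^12 = 0.0021032
  k=2: C(13,2)·0.487^2·0.513^11 = 0.0119796
Total = 0.0142533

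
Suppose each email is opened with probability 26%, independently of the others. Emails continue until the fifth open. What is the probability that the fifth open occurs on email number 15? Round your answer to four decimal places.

Y = trial on which the fifth success occurs; negative binomial, r=5, p=0.26.
P(Y=15) = C(14,4) · p^5 · (1−p)^10
= 1001 · 0.0011881 · 0.04924 = 0.058562

0.0586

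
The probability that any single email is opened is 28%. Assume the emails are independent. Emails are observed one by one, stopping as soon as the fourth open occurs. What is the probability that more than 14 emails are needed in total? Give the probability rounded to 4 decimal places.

Needing more than 14 emails ⇔ fewer than 4 successes in the first 14. With X ~ Binomial(14, 0.28), P(Y > 14) = P(X ≤ 3).
  k=0: C(14,0)·0.28^0·0.72^14 = 0.010061
  k=1: C(14,1)·0.28^1·0.72^13 = 0.054778
  k=2: C(14,2)·0.28^2·0.72^12 = 0.138467
  k=3: C(14,3)·0.28^3·0.72^11 = 0.215394
P(X ≤ 3) = 0.418701

0.4187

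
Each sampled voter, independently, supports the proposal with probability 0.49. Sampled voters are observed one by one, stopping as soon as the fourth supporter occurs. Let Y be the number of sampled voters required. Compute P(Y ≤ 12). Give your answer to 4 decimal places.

0.9168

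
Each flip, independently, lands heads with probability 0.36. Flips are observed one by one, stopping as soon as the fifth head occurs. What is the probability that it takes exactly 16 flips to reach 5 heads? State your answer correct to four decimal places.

0.0609

Y = trial on which the fifth success occurs; negative binomial, r=5, p=0.36.
P(Y=16) = C(15,4) · p^5 · (1−p)^11
= 1365 · 0.0060466 · 0.0073787 = 0.060901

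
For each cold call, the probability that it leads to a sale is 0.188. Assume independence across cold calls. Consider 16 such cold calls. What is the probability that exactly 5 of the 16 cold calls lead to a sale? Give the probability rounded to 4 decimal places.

X ~ Binomial(n=16, p=0.188).
P(X=5) = C(16,5) · p^5 · (1−p)^11
= 4368 · 0.00023485 · 0.10119 = 0.103798

0.1038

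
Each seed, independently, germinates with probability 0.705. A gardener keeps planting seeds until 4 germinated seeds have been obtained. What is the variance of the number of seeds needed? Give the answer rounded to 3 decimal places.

Y = total seeds until the fourth success; negative binomial with r=4, p=0.705.
Var(Y) = r(1−p)/p² = 4·0.295 / 0.705² = 2.37413

2.374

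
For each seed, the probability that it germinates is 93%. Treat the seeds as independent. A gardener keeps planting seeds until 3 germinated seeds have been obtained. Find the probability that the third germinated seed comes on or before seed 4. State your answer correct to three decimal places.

0.973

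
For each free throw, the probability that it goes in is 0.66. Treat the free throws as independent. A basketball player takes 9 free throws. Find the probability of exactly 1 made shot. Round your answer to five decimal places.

0.00106

X ~ Binomial(n=9, p=0.66).
P(X=1) = C(9,1) · p^1 · (1−p)^8
= 9 · 0.66 · 0.00017858 = 0.0010608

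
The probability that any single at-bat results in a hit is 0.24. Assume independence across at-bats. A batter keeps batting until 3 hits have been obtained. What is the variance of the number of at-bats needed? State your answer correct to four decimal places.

Y = total at-bats until the third success; negative binomial with r=3, p=0.24.
Var(Y) = r(1−p)/p² = 3·0.76 / 0.24² = 39.583333

39.5833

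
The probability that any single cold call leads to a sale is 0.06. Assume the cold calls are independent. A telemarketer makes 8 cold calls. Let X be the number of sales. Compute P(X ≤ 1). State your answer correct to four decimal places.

0.9208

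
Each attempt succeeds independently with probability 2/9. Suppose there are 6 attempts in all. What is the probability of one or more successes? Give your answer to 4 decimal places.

0.7786

P(at least one) = 1 − P(none) = 1 − (1 − 0.222222)^6
= 1 − 0.221377 = 0.778623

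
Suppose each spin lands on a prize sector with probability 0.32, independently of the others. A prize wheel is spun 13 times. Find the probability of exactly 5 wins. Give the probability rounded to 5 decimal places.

0.19742

X ~ Binomial(n=13, p=0.32).
P(X=5) = C(13,5) · p^5 · (1−p)^8
= 1287 · 0.0033554 · 0.045716 = 0.1974239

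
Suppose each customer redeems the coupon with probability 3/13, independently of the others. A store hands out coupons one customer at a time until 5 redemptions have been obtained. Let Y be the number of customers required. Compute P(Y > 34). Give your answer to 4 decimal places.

0.0800

Needing more than 34 customers ⇔ fewer than 5 successes in the first 34. With X ~ Binomial(34, 0.230769), P(Y > 34) = P(X ≤ 4).
  k=0: C(34,0)·0.230769^0·0.769231^34 = 0.000134
  k=1: C(34,1)·0.230769^1·0.769231^33 = 0.001363
  k=2: C(34,2)·0.230769^2·0.769231^32 = 0.006747
  k=3: C(34,3)·0.230769^3·0.769231^31 = 0.021591
  k=4: C(34,4)·0.230769^4·0.769231^30 = 0.050200
P(X ≤ 4) = 0.080036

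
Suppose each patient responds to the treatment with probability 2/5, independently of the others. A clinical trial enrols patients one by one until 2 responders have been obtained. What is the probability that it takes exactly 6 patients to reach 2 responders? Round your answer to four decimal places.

Y = trial on which the second success occurs; negative binomial, r=2, p=0.40.
P(Y=6) = C(5,1) · p^2 · (1−p)^4
= 5 · 0.16 · 0.1296 = 0.103680

0.1037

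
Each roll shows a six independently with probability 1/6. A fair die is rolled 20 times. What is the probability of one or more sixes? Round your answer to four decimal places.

0.9739

P(at least one) = 1 − P(none) = 1 − (1 − 0.166667)^20
= 1 − 0.026084 = 0.973916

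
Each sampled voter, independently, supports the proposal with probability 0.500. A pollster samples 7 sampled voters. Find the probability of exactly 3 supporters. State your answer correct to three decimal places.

X ~ Binomial(n=7, p=0.50).
P(X=3) = C(7,3) · p^3 · (1−p)^4
= 35 · 0.125 · 0.0625 = 0.27344

0.273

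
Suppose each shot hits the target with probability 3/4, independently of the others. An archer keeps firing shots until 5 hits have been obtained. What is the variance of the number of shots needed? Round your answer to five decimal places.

Y = total shots until the fifth success; negative binomial with r=5, p=0.75.
Var(Y) = r(1−p)/p² = 5·0.25 / 0.75² = 2.2222222

2.22222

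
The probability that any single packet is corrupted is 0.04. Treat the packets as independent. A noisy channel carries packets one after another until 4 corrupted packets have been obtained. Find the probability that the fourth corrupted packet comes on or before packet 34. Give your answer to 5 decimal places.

0.04571

Finishing within 34 packets ⇔ at least 4 successes in the first 34. With X ~ Binomial(34, 0.04), P(Y ≤ 34) = 1 − P(X ≤ 3).
  k=0: C(34,0)·0.04^0·0.96^34 = 0.2495870
  k=1: C(34,1)·0.04^1·0.96^33 = 0.3535816
  k=2: C(34,2)·0.04^2·0.96^32 = 0.2430873
  k=3: C(34,3)·0.04^3·0.96^31 = 0.1080388
1 − 0.9542947 = 0.0457053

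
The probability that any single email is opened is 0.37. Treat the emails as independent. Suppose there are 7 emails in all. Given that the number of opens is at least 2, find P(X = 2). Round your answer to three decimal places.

0.357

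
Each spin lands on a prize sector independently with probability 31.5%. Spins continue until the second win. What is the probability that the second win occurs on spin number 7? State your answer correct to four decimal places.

Y = trial on which the second success occurs; negative binomial, r=2, p=0.315.
P(Y=7) = C(6,1) · p^2 · (1−p)^5
= 6 · 0.099225 · 0.15082 = 0.089789

0.0898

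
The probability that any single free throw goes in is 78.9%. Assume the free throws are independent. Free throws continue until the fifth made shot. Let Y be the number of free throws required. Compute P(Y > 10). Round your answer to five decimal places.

Needing more than 10 free throws ⇔ fewer than 5 successes in the first 10. With X ~ Binomial(10, 0.789), P(Y > 10) = P(X ≤ 4).
  k=0: C(10,0)·0.789^0·0.211^10 = 0.0000002
  k=1: C(10,1)·0.789^1·0.211^9 = 0.0000065
  k=2: C(10,2)·0.789^2·0.211^8 = 0.0001101
  k=3: C(10,3)·0.789^3·0.211^7 = 0.0010975
  k=4: C(10,4)·0.789^4·0.211^6 = 0.0071816
P(X ≤ 4) = 0.0083959

0.00840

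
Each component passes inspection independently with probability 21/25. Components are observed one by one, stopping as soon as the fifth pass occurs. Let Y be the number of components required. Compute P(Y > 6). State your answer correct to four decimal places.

0.2472

Needing more than 6 components ⇔ fewer than 5 successes in the first 6. With X ~ Binomial(6, 0.84), P(Y > 6) = P(X ≤ 4).
  k=0: C(6,0)·0.84^0·0.16^6 = 0.000017
  k=1: C(6,1)·0.84^1·0.16^5 = 0.000528
  k=2: C(6,2)·0.84^2·0.16^4 = 0.006936
  k=3: C(6,3)·0.84^3·0.16^3 = 0.048554
  k=4: C(6,4)·0.84^4·0.16^2 = 0.191183
P(X ≤ 4) = 0.247219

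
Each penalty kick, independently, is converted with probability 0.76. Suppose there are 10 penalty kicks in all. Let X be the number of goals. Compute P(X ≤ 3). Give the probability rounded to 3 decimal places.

0.003

X ~ Binomial(10, 0.76); P(X ≤ 3) = Σ C(10,k) p^k (1−p)^(10−k) over k:
  k=0: C(10,0)·0.76^0·0.24^10 = 0.00000
  k=1: C(10,1)·0.76^1·0.24^9 = 0.00002
  k=2: C(10,2)·0.76^2·0.24^8 = 0.00029
  k=3: C(10,3)·0.76^3·0.24^7 = 0.00242
Total = 0.00272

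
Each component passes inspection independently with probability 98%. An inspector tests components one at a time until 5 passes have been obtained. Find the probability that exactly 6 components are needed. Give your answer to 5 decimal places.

0.09039

Y = trial on which the fifth success occurs; negative binomial, r=5, p=0.98.
P(Y=6) = C(5,4) · p^5 · (1−p)^1
= 5 · 0.90392 · 0.02 = 0.0903921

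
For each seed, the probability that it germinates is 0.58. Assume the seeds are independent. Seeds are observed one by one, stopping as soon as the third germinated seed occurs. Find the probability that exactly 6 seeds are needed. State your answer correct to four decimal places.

Y = trial on which the third success occurs; negative binomial, r=3, p=0.58.
P(Y=6) = C(5,2) · p^3 · (1−p)^3
= 10 · 0.19511 · 0.074088 = 0.144555

0.1446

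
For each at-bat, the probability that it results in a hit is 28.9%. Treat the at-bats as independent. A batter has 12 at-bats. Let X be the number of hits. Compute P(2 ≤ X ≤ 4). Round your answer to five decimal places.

X ~ Binomial(12, 0.289); P(2 ≤ X ≤ 4) = Σ C(12,k) p^k (1−p)^(12−k) over k:
  k=2: C(12,2)·0.289^2·0.711^10 = 0.1819850
  k=3: C(12,3)·0.289^3·0.711^9 = 0.2465714
  k=4: C(12,4)·0.289^4·0.711^8 = 0.2255035
Total = 0.6540599

0.65406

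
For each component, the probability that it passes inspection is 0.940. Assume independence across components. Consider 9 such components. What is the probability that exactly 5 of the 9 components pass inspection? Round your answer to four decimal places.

0.0012

X ~ Binomial(n=9, p=0.94).
P(X=5) = C(9,5) · p^5 · (1−p)^4
= 126 · 0.7339 · 1.296e-05 = 0.001198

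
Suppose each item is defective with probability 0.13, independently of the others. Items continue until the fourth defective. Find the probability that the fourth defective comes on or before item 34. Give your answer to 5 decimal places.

Finishing within 34 items ⇔ at least 4 successes in the first 34. With X ~ Binomial(34, 0.13), P(Y ≤ 34) = 1 − P(X ≤ 3).
  k=0: C(34,0)·0.13^0·0.87^34 = 0.0087832
  k=1: C(34,1)·0.13^1·0.87^33 = 0.0446229
  k=2: C(34,2)·0.13^2·0.87^32 = 0.1100185
  k=3: C(34,3)·0.13^3·0.87^31 = 0.1753551
1 − 0.3387797 = 0.6612203

0.66122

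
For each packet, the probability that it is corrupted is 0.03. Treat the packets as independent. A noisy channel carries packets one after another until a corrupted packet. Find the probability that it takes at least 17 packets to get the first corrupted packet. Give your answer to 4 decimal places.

0.6143

Y = number of packets to the first success; geometric, p = 0.03.
P(Y > 16) = P(first 16 all fail) = (1−p)^16 = 0.614254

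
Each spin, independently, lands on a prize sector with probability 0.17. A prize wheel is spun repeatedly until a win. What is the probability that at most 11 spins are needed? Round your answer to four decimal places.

0.8712

Y = number of spins to the first success; geometric, p = 0.17.
P(Y ≤ 11) = 1 − (1−p)^11 = 1 − 0.128783 = 0.871217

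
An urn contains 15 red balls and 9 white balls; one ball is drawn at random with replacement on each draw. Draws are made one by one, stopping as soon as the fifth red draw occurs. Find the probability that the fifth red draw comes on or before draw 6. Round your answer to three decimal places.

Finishing within 6 draws ⇔ at least 5 successes in the first 6. With X ~ Binomial(6, 0.625), P(Y ≤ 6) = 1 − P(X ≤ 4).
  k=0: C(6,0)·0.625^0·0.375^6 = 0.00278
  k=1: C(6,1)·0.625^1·0.375^5 = 0.02781
  k=2: C(6,2)·0.625^2·0.375^4 = 0.11587
  k=3: C(6,3)·0.625^3·0.375^3 = 0.25749
  k=4: C(6,4)·0.625^4·0.375^2 = 0.32187
1 − 0.72582 = 0.27418

0.274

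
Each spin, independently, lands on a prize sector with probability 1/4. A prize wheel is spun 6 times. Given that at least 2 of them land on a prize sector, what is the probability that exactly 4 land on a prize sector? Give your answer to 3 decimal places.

0.071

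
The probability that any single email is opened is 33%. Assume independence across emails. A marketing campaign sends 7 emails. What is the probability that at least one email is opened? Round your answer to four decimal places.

P(at least one) = 1 − P(none) = 1 − (1 − 0.33)^7
= 1 − 0.060607 = 0.939393

0.9394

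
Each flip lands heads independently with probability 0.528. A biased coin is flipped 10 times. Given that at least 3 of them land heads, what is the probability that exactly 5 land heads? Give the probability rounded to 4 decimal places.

X ~ Binomial(10, 0.528). Want P(X=5 | X≥3) = P(X=5) / P(X≥3).
P(X=5) = C(10,5)·0.528^5·0.472^5 = 0.242259
P(X≥3) = 1 − 0.000549 − 0.006139 − 0.030904 = 0.962408
Ratio = 0.242259 / 0.962408 = 0.251722

0.2517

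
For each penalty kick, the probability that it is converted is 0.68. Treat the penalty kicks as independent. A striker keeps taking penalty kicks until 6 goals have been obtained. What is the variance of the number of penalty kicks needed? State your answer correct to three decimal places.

Y = total penalty kicks until the sixth success; negative binomial with r=6, p=0.68.
Var(Y) = r(1−p)/p² = 6·0.32 / 0.68² = 4.15225

4.152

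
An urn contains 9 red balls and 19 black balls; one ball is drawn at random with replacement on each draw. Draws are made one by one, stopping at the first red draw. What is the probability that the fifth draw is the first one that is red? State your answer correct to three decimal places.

0.068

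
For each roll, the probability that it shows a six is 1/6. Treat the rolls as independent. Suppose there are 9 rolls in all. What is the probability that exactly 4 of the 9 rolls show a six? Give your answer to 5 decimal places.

X ~ Binomial(n=9, p=0.166667).
P(X=4) = C(9,4) · p^4 · (1−p)^5
= 126 · 0.0007716 · 0.40188 = 0.0390714

0.03907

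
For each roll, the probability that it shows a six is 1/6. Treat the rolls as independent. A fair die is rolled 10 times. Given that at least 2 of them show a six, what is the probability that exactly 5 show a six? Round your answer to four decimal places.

0.0253

X ~ Binomial(10, 0.166667). Want P(X=5 | X≥2) = P(X=5) / P(X≥2).
P(X=5) = C(10,5)·0.166667^5·0.833333^5 = 0.013024
P(X≥2) = 1 − 0.161506 − 0.323011 = 0.515483
Ratio = 0.013024 / 0.515483 = 0.025265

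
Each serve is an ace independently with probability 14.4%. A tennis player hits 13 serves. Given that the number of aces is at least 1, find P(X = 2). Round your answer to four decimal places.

0.3371

X ~ Binomial(13, 0.144). Want P(X=2 | X≥1) = P(X=2) / P(X≥1).
P(X=2) = C(13,2)·0.144^2·0.856^11 = 0.292436
P(X≥1) = 1 − 0.132483 = 0.867517
Ratio = 0.292436 / 0.867517 = 0.337095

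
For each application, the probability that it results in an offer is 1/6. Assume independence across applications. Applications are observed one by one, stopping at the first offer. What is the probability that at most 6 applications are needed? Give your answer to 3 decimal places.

0.665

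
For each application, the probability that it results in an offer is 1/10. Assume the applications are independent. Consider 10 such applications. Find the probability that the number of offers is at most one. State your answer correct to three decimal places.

X ~ Binomial(10, 0.10); P(X ≤ 1) = Σ C(10,k) p^k (1−p)^(10−k) over k:
  k=0: C(10,0)·0.10^0·0.90^10 = 0.34868
  k=1: C(10,1)·0.10^1·0.90^9 = 0.38742
Total = 0.73610

0.736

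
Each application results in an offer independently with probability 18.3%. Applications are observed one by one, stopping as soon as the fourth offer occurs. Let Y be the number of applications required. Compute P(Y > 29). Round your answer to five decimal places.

Needing more than 29 applications ⇔ fewer than 4 successes in the first 29. With X ~ Binomial(29, 0.183), P(Y > 29) = P(X ≤ 3).
  k=0: C(29,0)·0.183^0·0.817^29 = 0.0028473
  k=1: C(29,1)·0.183^1·0.817^28 = 0.0184955
  k=2: C(29,2)·0.183^2·0.817^27 = 0.0579994
  k=3: C(29,3)·0.183^3·0.817^26 = 0.1169217
P(X ≤ 3) = 0.1962640

0.19626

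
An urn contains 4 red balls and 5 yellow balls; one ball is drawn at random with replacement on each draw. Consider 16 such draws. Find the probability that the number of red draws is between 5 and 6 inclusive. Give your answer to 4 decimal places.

0.2907

X ~ Binomial(16, 0.444444); P(5 ≤ X ≤ 6) = Σ C(16,k) p^k (1−p)^(16−k) over k:
  k=5: C(16,5)·0.444444^5·0.555556^11 = 0.117862
  k=6: C(16,6)·0.444444^6·0.555556^10 = 0.172864
Total = 0.290725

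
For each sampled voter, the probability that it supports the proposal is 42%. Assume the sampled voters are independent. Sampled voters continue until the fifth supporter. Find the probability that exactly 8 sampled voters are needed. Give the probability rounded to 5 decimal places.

Y = trial on which the fifth success occurs; negative binomial, r=5, p=0.42.
P(Y=8) = C(7,4) · p^5 · (1−p)^3
= 35 · 0.013069 · 0.19511 = 0.0892480

0.08925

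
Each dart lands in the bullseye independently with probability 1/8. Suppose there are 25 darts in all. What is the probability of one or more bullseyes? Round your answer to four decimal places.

P(at least one) = 1 − P(none) = 1 − (1 − 0.125)^25
= 1 − 0.035498 = 0.964502

0.9645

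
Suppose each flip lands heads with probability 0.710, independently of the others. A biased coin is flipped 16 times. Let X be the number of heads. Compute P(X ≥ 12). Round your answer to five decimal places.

X ~ Binomial(16, 0.71); P(X ≥ 12) = Σ C(16,k) p^k (1−p)^(16−k) over k:
  k=12: C(16,12)·0.71^12·0.29^4 = 0.2112339
  k=13: C(16,13)·0.71^13·0.29^3 = 0.1591258
  k=14: C(16,14)·0.71^14·0.29^2 = 0.0834822
  k=15: C(16,15)·0.71^15·0.29^1 = 0.0272517
  k=16: C(16,16)·0.71^16·0.29^0 = 0.0041700
Total = 0.4852636

0.48526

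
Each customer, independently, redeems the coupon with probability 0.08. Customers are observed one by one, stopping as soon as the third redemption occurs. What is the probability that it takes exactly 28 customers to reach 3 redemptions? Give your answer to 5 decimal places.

Y = trial on which the third success occurs; negative binomial, r=3, p=0.08.
P(Y=28) = C(27,2) · p^3 · (1−p)^25
= 351 · 0.000512 · 0.12436 = 0.0223498

0.02235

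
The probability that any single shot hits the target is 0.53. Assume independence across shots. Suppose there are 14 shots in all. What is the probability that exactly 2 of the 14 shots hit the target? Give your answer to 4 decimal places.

0.0030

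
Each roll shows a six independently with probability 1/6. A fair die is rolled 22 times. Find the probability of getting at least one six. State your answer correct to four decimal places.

P(at least one) = 1 − P(none) = 1 − (1 − 0.166667)^22
= 1 − 0.018114 = 0.981886

0.9819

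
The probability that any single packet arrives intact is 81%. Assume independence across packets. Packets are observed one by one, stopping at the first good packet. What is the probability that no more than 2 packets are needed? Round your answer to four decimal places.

Y = number of packets to the first success; geometric, p = 0.81.
P(Y ≤ 2) = 1 − (1−p)^2 = 1 − 0.036100 = 0.963900

0.9639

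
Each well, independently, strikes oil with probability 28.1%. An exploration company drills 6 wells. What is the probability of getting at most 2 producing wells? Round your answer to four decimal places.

X ~ Binomial(6, 0.281); P(X ≤ 2) = Σ C(6,k) p^k (1−p)^(6−k) over k:
  k=0: C(6,0)·0.281^0·0.719^6 = 0.138157
  k=1: C(6,1)·0.281^1·0.719^5 = 0.323968
  k=2: C(6,2)·0.281^2·0.719^4 = 0.316533
Total = 0.778658

0.7787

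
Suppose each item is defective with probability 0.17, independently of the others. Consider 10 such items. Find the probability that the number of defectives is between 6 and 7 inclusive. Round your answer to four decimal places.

0.0027

X ~ Binomial(10, 0.17); P(6 ≤ X ≤ 7) = Σ C(10,k) p^k (1−p)^(10−k) over k:
  k=6: C(10,6)·0.17^6·0.83^4 = 0.002406
  k=7: C(10,7)·0.17^7·0.83^3 = 0.000282
Total = 0.002687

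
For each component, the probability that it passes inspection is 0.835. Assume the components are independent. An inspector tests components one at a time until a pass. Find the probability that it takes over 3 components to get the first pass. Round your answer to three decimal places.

Y = number of components to the first success; geometric, p = 0.835.
P(Y > 3) = P(first 3 all fail) = (1−p)^3 = 0.00449

0.004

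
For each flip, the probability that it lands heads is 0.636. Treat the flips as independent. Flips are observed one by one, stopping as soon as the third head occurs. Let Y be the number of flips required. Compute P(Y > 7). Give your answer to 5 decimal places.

0.06548

Needing more than 7 flips ⇔ fewer than 3 successes in the first 7. With X ~ Binomial(7, 0.636), P(Y > 7) = P(X ≤ 2).
  k=0: C(7,0)·0.636^0·0.364^7 = 0.0008467
  k=1: C(7,1)·0.636^1·0.364^6 = 0.0103553
  k=2: C(7,2)·0.636^2·0.364^5 = 0.0542801
P(X ≤ 2) = 0.0654821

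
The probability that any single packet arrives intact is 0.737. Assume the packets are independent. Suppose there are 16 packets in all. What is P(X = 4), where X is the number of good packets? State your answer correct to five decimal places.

0.00006

X ~ Binomial(n=16, p=0.737).
P(X=4) = C(16,4) · p^4 · (1−p)^12
= 1820 · 0.29503 · 1.0951e-07 = 0.0000588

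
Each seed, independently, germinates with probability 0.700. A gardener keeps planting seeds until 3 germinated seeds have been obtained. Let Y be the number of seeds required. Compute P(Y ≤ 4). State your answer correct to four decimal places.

0.6517

Finishing within 4 seeds ⇔ at least 3 successes in the first 4. With X ~ Binomial(4, 0.70), P(Y ≤ 4) = 1 − P(X ≤ 2).
  k=0: C(4,0)·0.70^0·0.30^4 = 0.008100
  k=1: C(4,1)·0.70^1·0.30^3 = 0.075600
  k=2: C(4,2)·0.70^2·0.30^2 = 0.264600
1 − 0.348300 = 0.651700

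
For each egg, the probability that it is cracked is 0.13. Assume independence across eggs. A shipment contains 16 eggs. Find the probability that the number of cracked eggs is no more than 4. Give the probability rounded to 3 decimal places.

0.953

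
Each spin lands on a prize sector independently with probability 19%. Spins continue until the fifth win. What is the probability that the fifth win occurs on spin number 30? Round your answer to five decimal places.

Y = trial on which the fifth success occurs; negative binomial, r=5, p=0.19.
P(Y=30) = C(29,4) · p^5 · (1−p)^25
= 23751 · 0.00024761 · 0.0051538 = 0.0303093

0.03031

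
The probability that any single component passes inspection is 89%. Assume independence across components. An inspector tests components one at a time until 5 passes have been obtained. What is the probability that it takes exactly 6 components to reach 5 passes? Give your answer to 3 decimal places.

Y = trial on which the fifth success occurs; negative binomial, r=5, p=0.89.
P(Y=6) = C(5,4) · p^5 · (1−p)^1
= 5 · 0.55841 · 0.11 = 0.30712

0.307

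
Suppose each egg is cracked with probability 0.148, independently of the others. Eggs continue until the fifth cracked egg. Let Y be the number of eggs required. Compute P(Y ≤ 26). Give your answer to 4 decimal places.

Finishing within 26 eggs ⇔ at least 5 successes in the first 26. With X ~ Binomial(26, 0.148), P(Y ≤ 26) = 1 − P(X ≤ 4).
  k=0: C(26,0)·0.148^0·0.852^26 = 0.015539
  k=1: C(26,1)·0.148^1·0.852^25 = 0.070182
  k=2: C(26,2)·0.148^2·0.852^24 = 0.152390
  k=3: C(26,3)·0.148^3·0.852^23 = 0.211772
  k=4: C(26,4)·0.148^4·0.852^22 = 0.211524
1 − 0.661407 = 0.338593

0.3386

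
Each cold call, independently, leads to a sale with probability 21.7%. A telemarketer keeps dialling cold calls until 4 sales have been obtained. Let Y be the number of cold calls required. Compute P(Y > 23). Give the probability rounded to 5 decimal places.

0.23233

Needing more than 23 cold calls ⇔ fewer than 4 successes in the first 23. With X ~ Binomial(23, 0.217), P(Y > 23) = P(X ≤ 3).
  k=0: C(23,0)·0.217^0·0.783^23 = 0.0036018
  k=1: C(23,1)·0.217^1·0.783^22 = 0.0229586
  k=2: C(23,2)·0.217^2·0.783^21 = 0.0699902
  k=3: C(23,3)·0.217^3·0.783^20 = 0.1357791
P(X ≤ 3) = 0.2323297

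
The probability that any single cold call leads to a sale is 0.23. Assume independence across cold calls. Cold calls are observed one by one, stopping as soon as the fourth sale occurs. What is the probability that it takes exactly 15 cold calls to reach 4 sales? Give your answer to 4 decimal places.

Y = trial on which the fourth success occurs; negative binomial, r=4, p=0.23.
P(Y=15) = C(14,3) · p^4 · (1−p)^11
= 364 · 0.0027984 · 0.056415 = 0.057466

0.0575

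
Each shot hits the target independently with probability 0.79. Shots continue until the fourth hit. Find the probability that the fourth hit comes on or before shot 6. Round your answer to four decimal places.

Finishing within 6 shots ⇔ at least 4 successes in the first 6. With X ~ Binomial(6, 0.79), P(Y ≤ 6) = 1 − P(X ≤ 3).
  k=0: C(6,0)·0.79^0·0.21^6 = 0.000086
  k=1: C(6,1)·0.79^1·0.21^5 = 0.001936
  k=2: C(6,2)·0.79^2·0.21^4 = 0.018206
  k=3: C(6,3)·0.79^3·0.21^3 = 0.091321
1 − 0.111549 = 0.888451

0.8885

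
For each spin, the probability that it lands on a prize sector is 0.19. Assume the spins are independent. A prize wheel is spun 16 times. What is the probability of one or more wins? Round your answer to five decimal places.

P(at least one) = 1 − P(none) = 1 − (1 − 0.19)^16
= 1 − 0.0343368 = 0.9656632

0.96566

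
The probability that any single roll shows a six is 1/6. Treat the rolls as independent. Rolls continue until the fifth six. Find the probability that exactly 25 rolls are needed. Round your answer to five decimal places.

Y = trial on which the fifth success occurs; negative binomial, r=5, p=0.166667.
P(Y=25) = C(24,4) · p^5 · (1−p)^20
= 10626 · 0.0001286 · 0.026084 = 0.0356442

0.03564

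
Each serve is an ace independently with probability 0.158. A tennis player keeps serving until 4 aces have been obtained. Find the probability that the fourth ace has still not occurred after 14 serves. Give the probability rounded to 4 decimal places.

Needing more than 14 serves ⇔ fewer than 4 successes in the first 14. With X ~ Binomial(14, 0.158), P(Y > 14) = P(X ≤ 3).
  k=0: C(14,0)·0.158^0·0.842^14 = 0.090026
  k=1: C(14,1)·0.158^1·0.842^13 = 0.236506
  k=2: C(14,2)·0.158^2·0.842^12 = 0.288470
  k=3: C(14,3)·0.158^3·0.842^11 = 0.216524
P(X ≤ 3) = 0.831526

0.8315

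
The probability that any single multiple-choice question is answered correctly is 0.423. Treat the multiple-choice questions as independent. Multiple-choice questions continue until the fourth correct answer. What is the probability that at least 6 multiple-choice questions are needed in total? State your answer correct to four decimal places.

Needing more than 5 multiple-choice questions ⇔ fewer than 4 successes in the first 5. With X ~ Binomial(5, 0.423), P(Y > 5) = P(X ≤ 3).
  k=0: C(5,0)·0.423^0·0.577^5 = 0.063956
  k=1: C(5,1)·0.423^1·0.577^4 = 0.234430
  k=2: C(5,2)·0.423^2·0.577^3 = 0.343723
  k=3: C(5,3)·0.423^3·0.577^2 = 0.251984
P(X ≤ 3) = 0.894092

0.8941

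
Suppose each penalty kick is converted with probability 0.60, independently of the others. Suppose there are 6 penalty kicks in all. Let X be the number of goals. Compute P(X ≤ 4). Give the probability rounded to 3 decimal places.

X ~ Binomial(6, 0.60); P(X ≤ 4) = Σ C(6,k) p^k (1−p)^(6−k) over k:
  k=0: C(6,0)·0.60^0·0.40^6 = 0.00410
  k=1: C(6,1)·0.60^1·0.40^5 = 0.03686
  k=2: C(6,2)·0.60^2·0.40^4 = 0.13824
  k=3: C(6,3)·0.60^3·0.40^3 = 0.27648
  k=4: C(6,4)·0.60^4·0.40^2 = 0.31104
Total = 0.76672

0.767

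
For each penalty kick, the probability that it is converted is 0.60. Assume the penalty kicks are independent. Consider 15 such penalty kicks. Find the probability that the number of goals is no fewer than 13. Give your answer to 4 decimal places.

0.0271

X ~ Binomial(15, 0.60); P(X ≥ 13) = Σ C(15,k) p^k (1−p)^(15−k) over k:
  k=13: C(15,13)·0.60^13·0.40^2 = 0.021942
  k=14: C(15,14)·0.60^14·0.40^1 = 0.004702
  k=15: C(15,15)·0.60^15·0.40^0 = 0.000470
Total = 0.027114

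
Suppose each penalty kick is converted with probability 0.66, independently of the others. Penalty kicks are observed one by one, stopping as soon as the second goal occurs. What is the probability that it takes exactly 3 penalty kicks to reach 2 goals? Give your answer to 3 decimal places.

0.296

Y = trial on which the second success occurs; negative binomial, r=2, p=0.66.
P(Y=3) = C(2,1) · p^2 · (1−p)^1
= 2 · 0.4356 · 0.34 = 0.29621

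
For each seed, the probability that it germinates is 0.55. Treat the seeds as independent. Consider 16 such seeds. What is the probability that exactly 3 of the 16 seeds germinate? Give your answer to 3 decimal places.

X ~ Binomial(n=16, p=0.55).
P(X=3) = C(16,3) · p^3 · (1−p)^13
= 560 · 0.16637 · 3.1029e-05 = 0.00289

0.003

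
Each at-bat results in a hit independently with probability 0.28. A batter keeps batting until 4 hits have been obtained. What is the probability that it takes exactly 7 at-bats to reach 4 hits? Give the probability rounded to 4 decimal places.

0.0459

Y = trial on which the fourth success occurs; negative binomial, r=4, p=0.28.
P(Y=7) = C(6,3) · p^4 · (1−p)^3
= 20 · 0.0061466 · 0.37325 = 0.045884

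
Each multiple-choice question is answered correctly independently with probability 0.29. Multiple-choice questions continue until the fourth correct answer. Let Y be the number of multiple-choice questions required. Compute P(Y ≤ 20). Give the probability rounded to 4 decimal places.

Finishing within 20 multiple-choice questions ⇔ at least 4 successes in the first 20. With X ~ Binomial(20, 0.29), P(Y ≤ 20) = 1 − P(X ≤ 3).
  k=0: C(20,0)·0.29^0·0.71^20 = 0.001060
  k=1: C(20,1)·0.29^1·0.71^19 = 0.008656
  k=2: C(20,2)·0.29^2·0.71^18 = 0.033589
  k=3: C(20,3)·0.29^3·0.71^17 = 0.082317
1 − 0.125622 = 0.874378

0.8744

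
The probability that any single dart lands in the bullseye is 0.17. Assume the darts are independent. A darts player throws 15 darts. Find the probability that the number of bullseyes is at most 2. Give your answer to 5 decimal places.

0.51811

X ~ Binomial(15, 0.17); P(X ≤ 2) = Σ C(15,k) p^k (1−p)^(15−k) over k:
  k=0: C(15,0)·0.17^0·0.83^15 = 0.0611183
  k=1: C(15,1)·0.17^1·0.83^14 = 0.1877731
  k=2: C(15,2)·0.17^2·0.83^13 = 0.2692169
Total = 0.5181084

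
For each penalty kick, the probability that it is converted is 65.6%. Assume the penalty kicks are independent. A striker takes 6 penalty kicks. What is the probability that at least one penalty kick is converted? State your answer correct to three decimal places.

0.998

P(at least one) = 1 − P(none) = 1 − (1 − 0.656)^6
= 1 − 0.00166 = 0.99834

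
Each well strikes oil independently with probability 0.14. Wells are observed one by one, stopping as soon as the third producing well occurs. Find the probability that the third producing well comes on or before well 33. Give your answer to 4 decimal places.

0.8596

Finishing within 33 wells ⇔ at least 3 successes in the first 33. With X ~ Binomial(33, 0.14), P(Y ≤ 33) = 1 − P(X ≤ 2).
  k=0: C(33,0)·0.14^0·0.86^33 = 0.006894
  k=1: C(33,1)·0.14^1·0.86^32 = 0.037033
  k=2: C(33,2)·0.14^2·0.86^31 = 0.096459
1 − 0.140386 = 0.859614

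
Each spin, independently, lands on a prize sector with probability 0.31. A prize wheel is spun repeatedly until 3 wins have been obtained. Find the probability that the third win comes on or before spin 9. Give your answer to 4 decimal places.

Finishing within 9 spins ⇔ at least 3 successes in the first 9. With X ~ Binomial(9, 0.31), P(Y ≤ 9) = 1 − P(X ≤ 2).
  k=0: C(9,0)·0.31^0·0.69^9 = 0.035452
  k=1: C(9,1)·0.31^1·0.69^8 = 0.143350
  k=2: C(9,2)·0.31^2·0.69^7 = 0.257614
1 − 0.436416 = 0.563584

0.5636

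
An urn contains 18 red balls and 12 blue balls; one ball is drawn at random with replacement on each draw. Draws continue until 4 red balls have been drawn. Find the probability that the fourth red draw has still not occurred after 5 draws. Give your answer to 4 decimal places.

0.6630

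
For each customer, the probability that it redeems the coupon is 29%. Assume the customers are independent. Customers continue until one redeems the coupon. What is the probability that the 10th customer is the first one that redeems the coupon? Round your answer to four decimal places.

Geometric (trials to first success), p = 0.29.
P(Y = 10) = (1−p)^9 · p = 0.045849 · 0.29 = 0.013296

0.0133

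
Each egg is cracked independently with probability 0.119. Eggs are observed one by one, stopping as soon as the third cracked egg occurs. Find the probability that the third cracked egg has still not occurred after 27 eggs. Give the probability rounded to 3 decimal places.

0.361

Needing more than 27 eggs ⇔ fewer than 3 successes in the first 27. With X ~ Binomial(27, 0.119), P(Y > 27) = P(X ≤ 2).
  k=0: C(27,0)·0.119^0·0.881^27 = 0.03269
  k=1: C(27,1)·0.119^1·0.881^26 = 0.11920
  k=2: C(27,2)·0.119^2·0.881^25 = 0.20931
P(X ≤ 2) = 0.36120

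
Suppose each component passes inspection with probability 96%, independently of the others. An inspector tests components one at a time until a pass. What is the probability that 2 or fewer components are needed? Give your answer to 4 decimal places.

Y = number of components to the first success; geometric, p = 0.96.
P(Y ≤ 2) = 1 − (1−p)^2 = 1 − 0.001600 = 0.998400

0.9984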